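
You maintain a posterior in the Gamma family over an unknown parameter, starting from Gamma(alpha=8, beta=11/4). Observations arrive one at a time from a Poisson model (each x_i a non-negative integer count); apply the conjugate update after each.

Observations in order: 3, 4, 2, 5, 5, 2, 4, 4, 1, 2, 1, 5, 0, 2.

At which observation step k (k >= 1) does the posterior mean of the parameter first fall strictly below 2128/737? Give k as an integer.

obs 1: x=3 → posterior Gamma(11, 15/4)
obs 2: x=4 → posterior Gamma(15, 19/4)
obs 3: x=2 → posterior Gamma(17, 23/4)
obs 4: x=5 → posterior Gamma(22, 27/4)
obs 5: x=5 → posterior Gamma(27, 31/4)
obs 6: x=2 → posterior Gamma(29, 35/4)
obs 7: x=4 → posterior Gamma(33, 39/4)
obs 8: x=4 → posterior Gamma(37, 43/4)
obs 9: x=1 → posterior Gamma(38, 47/4)
obs 10: x=2 → posterior Gamma(40, 51/4)
obs 11: x=1 → posterior Gamma(41, 55/4)
obs 12: x=5 → posterior Gamma(46, 59/4)
obs 13: x=0 → posterior Gamma(46, 63/4)
obs 14: x=2 → posterior Gamma(48, 67/4)

k = 14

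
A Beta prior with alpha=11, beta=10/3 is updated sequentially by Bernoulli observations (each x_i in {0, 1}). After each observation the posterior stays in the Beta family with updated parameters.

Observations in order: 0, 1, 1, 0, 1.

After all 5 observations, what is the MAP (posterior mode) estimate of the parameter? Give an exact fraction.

obs 1: x=0 → posterior Beta(11, 13/3)
obs 2: x=1 → posterior Beta(12, 13/3)
obs 3: x=1 → posterior Beta(13, 13/3)
obs 4: x=0 → posterior Beta(13, 16/3)
obs 5: x=1 → posterior Beta(14, 16/3)

3/4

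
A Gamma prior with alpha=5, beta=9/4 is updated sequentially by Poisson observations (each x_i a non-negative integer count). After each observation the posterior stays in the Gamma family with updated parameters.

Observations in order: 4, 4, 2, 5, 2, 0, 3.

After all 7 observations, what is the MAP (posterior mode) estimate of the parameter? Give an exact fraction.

96/37

obs 1: x=4 → posterior Gamma(9, 13/4)
obs 2: x=4 → posterior Gamma(13, 17/4)
obs 3: x=2 → posterior Gamma(15, 21/4)
obs 4: x=5 → posterior Gamma(20, 25/4)
obs 5: x=2 → posterior Gamma(22, 29/4)
obs 6: x=0 → posterior Gamma(22, 33/4)
obs 7: x=3 → posterior Gamma(25, 37/4)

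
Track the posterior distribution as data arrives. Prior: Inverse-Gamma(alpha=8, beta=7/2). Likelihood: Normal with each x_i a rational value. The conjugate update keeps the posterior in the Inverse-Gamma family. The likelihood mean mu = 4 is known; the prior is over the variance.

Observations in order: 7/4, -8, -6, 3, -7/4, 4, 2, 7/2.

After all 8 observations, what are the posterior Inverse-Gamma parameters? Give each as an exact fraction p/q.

obs 1: x=7/4 → posterior Inverse-Gamma(17/2, 193/32)
obs 2: x=-8 → posterior Inverse-Gamma(9, 2497/32)
obs 3: x=-6 → posterior Inverse-Gamma(19/2, 4097/32)
obs 4: x=3 → posterior Inverse-Gamma(10, 4113/32)
obs 5: x=-7/4 → posterior Inverse-Gamma(21/2, 2321/16)
obs 6: x=4 → posterior Inverse-Gamma(11, 2321/16)
obs 7: x=2 → posterior Inverse-Gamma(23/2, 2353/16)
obs 8: x=7/2 → posterior Inverse-Gamma(12, 2355/16)

alpha=12, beta=2355/16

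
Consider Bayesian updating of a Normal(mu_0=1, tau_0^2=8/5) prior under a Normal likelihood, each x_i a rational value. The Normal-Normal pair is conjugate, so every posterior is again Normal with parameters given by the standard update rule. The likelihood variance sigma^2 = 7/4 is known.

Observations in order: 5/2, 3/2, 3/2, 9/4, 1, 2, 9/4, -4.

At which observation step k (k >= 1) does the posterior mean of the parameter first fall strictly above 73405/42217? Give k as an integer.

obs 1: x=5/2 → posterior Normal(115/67, 56/67)
obs 2: x=3/2 → posterior Normal(163/99, 56/99)
obs 3: x=3/2 → posterior Normal(211/131, 56/131)
obs 4: x=9/4 → posterior Normal(283/163, 56/163)
obs 5: x=1 → posterior Normal(21/13, 56/195)
obs 6: x=2 → posterior Normal(379/227, 56/227)
obs 7: x=9/4 → posterior Normal(451/259, 8/37)
obs 8: x=-4 → posterior Normal(323/291, 56/291)

k = 7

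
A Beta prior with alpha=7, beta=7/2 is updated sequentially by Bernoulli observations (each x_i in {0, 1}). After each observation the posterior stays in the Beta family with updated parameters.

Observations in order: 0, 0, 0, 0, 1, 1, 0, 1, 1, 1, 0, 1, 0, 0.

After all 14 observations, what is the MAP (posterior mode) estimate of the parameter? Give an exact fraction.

obs 1: x=0 → posterior Beta(7, 9/2)
obs 2: x=0 → posterior Beta(7, 11/2)
obs 3: x=0 → posterior Beta(7, 13/2)
obs 4: x=0 → posterior Beta(7, 15/2)
obs 5: x=1 → posterior Beta(8, 15/2)
obs 6: x=1 → posterior Beta(9, 15/2)
obs 7: x=0 → posterior Beta(9, 17/2)
obs 8: x=1 → posterior Beta(10, 17/2)
obs 9: x=1 → posterior Beta(11, 17/2)
obs 10: x=1 → posterior Beta(12, 17/2)
obs 11: x=0 → posterior Beta(12, 19/2)
obs 12: x=1 → posterior Beta(13, 19/2)
obs 13: x=0 → posterior Beta(13, 21/2)
obs 14: x=0 → posterior Beta(13, 23/2)

8/15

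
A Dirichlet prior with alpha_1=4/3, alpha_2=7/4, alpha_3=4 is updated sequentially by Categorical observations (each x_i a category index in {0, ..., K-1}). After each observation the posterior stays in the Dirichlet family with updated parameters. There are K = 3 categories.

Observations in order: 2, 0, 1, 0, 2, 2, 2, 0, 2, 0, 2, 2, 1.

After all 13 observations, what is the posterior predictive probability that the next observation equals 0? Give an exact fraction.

64/241

obs 1: x=2 → posterior Dirichlet(4/3, 7/4, 5)
obs 2: x=0 → posterior Dirichlet(7/3, 7/4, 5)
obs 3: x=1 → posterior Dirichlet(7/3, 11/4, 5)
obs 4: x=0 → posterior Dirichlet(10/3, 11/4, 5)
obs 5: x=2 → posterior Dirichlet(10/3, 11/4, 6)
obs 6: x=2 → posterior Dirichlet(10/3, 11/4, 7)
obs 7: x=2 → posterior Dirichlet(10/3, 11/4, 8)
obs 8: x=0 → posterior Dirichlet(13/3, 11/4, 8)
obs 9: x=2 → posterior Dirichlet(13/3, 11/4, 9)
obs 10: x=0 → posterior Dirichlet(16/3, 11/4, 9)
obs 11: x=2 → posterior Dirichlet(16/3, 11/4, 10)
obs 12: x=2 → posterior Dirichlet(16/3, 11/4, 11)
obs 13: x=1 → posterior Dirichlet(16/3, 15/4, 11)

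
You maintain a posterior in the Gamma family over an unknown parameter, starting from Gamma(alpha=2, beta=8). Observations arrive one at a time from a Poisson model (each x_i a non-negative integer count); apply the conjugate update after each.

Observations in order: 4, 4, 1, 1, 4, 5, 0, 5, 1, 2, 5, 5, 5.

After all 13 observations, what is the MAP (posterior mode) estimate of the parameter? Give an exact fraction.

43/21

obs 1: x=4 → posterior Gamma(6, 9)
obs 2: x=4 → posterior Gamma(10, 10)
obs 3: x=1 → posterior Gamma(11, 11)
obs 4: x=1 → posterior Gamma(12, 12)
obs 5: x=4 → posterior Gamma(16, 13)
obs 6: x=5 → posterior Gamma(21, 14)
obs 7: x=0 → posterior Gamma(21, 15)
obs 8: x=5 → posterior Gamma(26, 16)
obs 9: x=1 → posterior Gamma(27, 17)
obs 10: x=2 → posterior Gamma(29, 18)
obs 11: x=5 → posterior Gamma(34, 19)
obs 12: x=5 → posterior Gamma(39, 20)
obs 13: x=5 → posterior Gamma(44, 21)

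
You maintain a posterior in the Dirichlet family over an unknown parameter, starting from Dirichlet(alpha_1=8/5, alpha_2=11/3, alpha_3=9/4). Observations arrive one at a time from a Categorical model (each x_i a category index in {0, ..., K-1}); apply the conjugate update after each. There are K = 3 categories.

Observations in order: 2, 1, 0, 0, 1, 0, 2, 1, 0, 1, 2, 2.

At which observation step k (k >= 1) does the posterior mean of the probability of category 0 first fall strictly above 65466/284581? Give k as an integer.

k = 3

obs 1: x=2 → posterior Dirichlet(8/5, 11/3, 13/4)
obs 2: x=1 → posterior Dirichlet(8/5, 14/3, 13/4)
obs 3: x=0 → posterior Dirichlet(13/5, 14/3, 13/4)
obs 4: x=0 → posterior Dirichlet(18/5, 14/3, 13/4)
obs 5: x=1 → posterior Dirichlet(18/5, 17/3, 13/4)
obs 6: x=0 → posterior Dirichlet(23/5, 17/3, 13/4)
obs 7: x=2 → posterior Dirichlet(23/5, 17/3, 17/4)
obs 8: x=1 → posterior Dirichlet(23/5, 20/3, 17/4)
obs 9: x=0 → posterior Dirichlet(28/5, 20/3, 17/4)
obs 10: x=1 → posterior Dirichlet(28/5, 23/3, 17/4)
obs 11: x=2 → posterior Dirichlet(28/5, 23/3, 21/4)
obs 12: x=2 → posterior Dirichlet(28/5, 23/3, 25/4)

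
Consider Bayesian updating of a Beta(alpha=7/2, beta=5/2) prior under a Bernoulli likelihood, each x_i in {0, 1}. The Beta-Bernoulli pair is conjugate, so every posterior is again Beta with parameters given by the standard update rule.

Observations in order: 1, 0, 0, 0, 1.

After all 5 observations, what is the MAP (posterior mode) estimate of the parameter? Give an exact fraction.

1/2

obs 1: x=1 → posterior Beta(9/2, 5/2)
obs 2: x=0 → posterior Beta(9/2, 7/2)
obs 3: x=0 → posterior Beta(9/2, 9/2)
obs 4: x=0 → posterior Beta(9/2, 11/2)
obs 5: x=1 → posterior Beta(11/2, 11/2)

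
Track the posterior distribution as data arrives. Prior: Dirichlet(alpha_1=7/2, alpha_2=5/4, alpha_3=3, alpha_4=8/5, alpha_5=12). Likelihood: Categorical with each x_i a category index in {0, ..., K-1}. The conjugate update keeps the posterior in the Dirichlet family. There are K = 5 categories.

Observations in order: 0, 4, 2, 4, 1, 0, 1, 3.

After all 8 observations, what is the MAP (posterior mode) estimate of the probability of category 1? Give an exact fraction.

obs 1: x=0 → posterior Dirichlet(9/2, 5/4, 3, 8/5, 12)
obs 2: x=4 → posterior Dirichlet(9/2, 5/4, 3, 8/5, 13)
obs 3: x=2 → posterior Dirichlet(9/2, 5/4, 4, 8/5, 13)
obs 4: x=4 → posterior Dirichlet(9/2, 5/4, 4, 8/5, 14)
obs 5: x=1 → posterior Dirichlet(9/2, 9/4, 4, 8/5, 14)
obs 6: x=0 → posterior Dirichlet(11/2, 9/4, 4, 8/5, 14)
obs 7: x=1 → posterior Dirichlet(11/2, 13/4, 4, 8/5, 14)
obs 8: x=3 → posterior Dirichlet(11/2, 13/4, 4, 13/5, 14)

45/487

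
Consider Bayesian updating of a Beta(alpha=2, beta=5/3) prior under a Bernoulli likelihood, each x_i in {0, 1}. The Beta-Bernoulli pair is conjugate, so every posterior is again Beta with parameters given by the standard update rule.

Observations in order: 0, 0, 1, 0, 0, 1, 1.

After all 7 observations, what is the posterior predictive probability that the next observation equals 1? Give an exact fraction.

obs 1: x=0 → posterior Beta(2, 8/3)
obs 2: x=0 → posterior Beta(2, 11/3)
obs 3: x=1 → posterior Beta(3, 11/3)
obs 4: x=0 → posterior Beta(3, 14/3)
obs 5: x=0 → posterior Beta(3, 17/3)
obs 6: x=1 → posterior Beta(4, 17/3)
obs 7: x=1 → posterior Beta(5, 17/3)

15/32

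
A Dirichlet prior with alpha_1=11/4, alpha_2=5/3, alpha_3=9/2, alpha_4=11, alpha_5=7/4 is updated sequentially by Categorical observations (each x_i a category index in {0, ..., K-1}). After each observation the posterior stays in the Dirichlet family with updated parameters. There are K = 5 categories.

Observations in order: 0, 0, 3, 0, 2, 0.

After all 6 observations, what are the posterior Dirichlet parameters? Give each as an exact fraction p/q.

alpha_1=27/4, alpha_2=5/3, alpha_3=11/2, alpha_4=12, alpha_5=7/4

obs 1: x=0 → posterior Dirichlet(15/4, 5/3, 9/2, 11, 7/4)
obs 2: x=0 → posterior Dirichlet(19/4, 5/3, 9/2, 11, 7/4)
obs 3: x=3 → posterior Dirichlet(19/4, 5/3, 9/2, 12, 7/4)
obs 4: x=0 → posterior Dirichlet(23/4, 5/3, 9/2, 12, 7/4)
obs 5: x=2 → posterior Dirichlet(23/4, 5/3, 11/2, 12, 7/4)
obs 6: x=0 → posterior Dirichlet(27/4, 5/3, 11/2, 12, 7/4)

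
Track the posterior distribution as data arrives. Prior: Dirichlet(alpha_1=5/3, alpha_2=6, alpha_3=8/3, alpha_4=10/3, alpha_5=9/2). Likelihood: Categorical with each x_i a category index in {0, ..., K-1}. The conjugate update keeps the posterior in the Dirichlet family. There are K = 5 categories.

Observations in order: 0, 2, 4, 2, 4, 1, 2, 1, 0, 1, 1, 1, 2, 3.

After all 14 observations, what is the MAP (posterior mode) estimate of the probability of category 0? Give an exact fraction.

16/163

obs 1: x=0 → posterior Dirichlet(8/3, 6, 8/3, 10/3, 9/2)
obs 2: x=2 → posterior Dirichlet(8/3, 6, 11/3, 10/3, 9/2)
obs 3: x=4 → posterior Dirichlet(8/3, 6, 11/3, 10/3, 11/2)
obs 4: x=2 → posterior Dirichlet(8/3, 6, 14/3, 10/3, 11/2)
obs 5: x=4 → posterior Dirichlet(8/3, 6, 14/3, 10/3, 13/2)
obs 6: x=1 → posterior Dirichlet(8/3, 7, 14/3, 10/3, 13/2)
obs 7: x=2 → posterior Dirichlet(8/3, 7, 17/3, 10/3, 13/2)
obs 8: x=1 → posterior Dirichlet(8/3, 8, 17/3, 10/3, 13/2)
obs 9: x=0 → posterior Dirichlet(11/3, 8, 17/3, 10/3, 13/2)
obs 10: x=1 → posterior Dirichlet(11/3, 9, 17/3, 10/3, 13/2)
obs 11: x=1 → posterior Dirichlet(11/3, 10, 17/3, 10/3, 13/2)
obs 12: x=1 → posterior Dirichlet(11/3, 11, 17/3, 10/3, 13/2)
obs 13: x=2 → posterior Dirichlet(11/3, 11, 20/3, 10/3, 13/2)
obs 14: x=3 → posterior Dirichlet(11/3, 11, 20/3, 13/3, 13/2)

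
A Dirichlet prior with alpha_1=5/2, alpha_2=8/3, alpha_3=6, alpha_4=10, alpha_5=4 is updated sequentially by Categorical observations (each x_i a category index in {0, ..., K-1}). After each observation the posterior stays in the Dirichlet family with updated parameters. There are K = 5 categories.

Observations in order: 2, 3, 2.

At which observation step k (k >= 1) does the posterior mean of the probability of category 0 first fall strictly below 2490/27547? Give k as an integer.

obs 1: x=2 → posterior Dirichlet(5/2, 8/3, 7, 10, 4)
obs 2: x=3 → posterior Dirichlet(5/2, 8/3, 7, 11, 4)
obs 3: x=2 → posterior Dirichlet(5/2, 8/3, 8, 11, 4)

k = 3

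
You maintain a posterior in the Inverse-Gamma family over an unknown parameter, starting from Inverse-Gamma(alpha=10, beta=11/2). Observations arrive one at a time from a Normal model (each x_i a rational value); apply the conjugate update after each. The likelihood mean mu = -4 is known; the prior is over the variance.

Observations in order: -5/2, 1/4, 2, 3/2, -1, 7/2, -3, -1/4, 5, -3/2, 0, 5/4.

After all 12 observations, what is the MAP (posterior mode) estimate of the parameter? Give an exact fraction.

4939/544

obs 1: x=-5/2 → posterior Inverse-Gamma(21/2, 53/8)
obs 2: x=1/4 → posterior Inverse-Gamma(11, 501/32)
obs 3: x=2 → posterior Inverse-Gamma(23/2, 1077/32)
obs 4: x=3/2 → posterior Inverse-Gamma(12, 1561/32)
obs 5: x=-1 → posterior Inverse-Gamma(25/2, 1705/32)
obs 6: x=7/2 → posterior Inverse-Gamma(13, 2605/32)
obs 7: x=-3 → posterior Inverse-Gamma(27/2, 2621/32)
obs 8: x=-1/4 → posterior Inverse-Gamma(14, 1423/16)
obs 9: x=5 → posterior Inverse-Gamma(29/2, 2071/16)
obs 10: x=-3/2 → posterior Inverse-Gamma(15, 2121/16)
obs 11: x=0 → posterior Inverse-Gamma(31/2, 2249/16)
obs 12: x=5/4 → posterior Inverse-Gamma(16, 4939/32)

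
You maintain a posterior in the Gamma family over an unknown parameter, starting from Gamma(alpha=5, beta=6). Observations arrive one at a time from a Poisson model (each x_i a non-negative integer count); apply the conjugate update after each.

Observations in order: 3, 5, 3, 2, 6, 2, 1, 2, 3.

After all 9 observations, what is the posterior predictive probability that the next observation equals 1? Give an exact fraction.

43143988327398919500410556793212890625/170141183460469231731687303715884105728

obs 1: x=3 → posterior Gamma(8, 7)
obs 2: x=5 → posterior Gamma(13, 8)
obs 3: x=3 → posterior Gamma(16, 9)
obs 4: x=2 → posterior Gamma(18, 10)
obs 5: x=6 → posterior Gamma(24, 11)
obs 6: x=2 → posterior Gamma(26, 12)
obs 7: x=1 → posterior Gamma(27, 13)
obs 8: x=2 → posterior Gamma(29, 14)
obs 9: x=3 → posterior Gamma(32, 15)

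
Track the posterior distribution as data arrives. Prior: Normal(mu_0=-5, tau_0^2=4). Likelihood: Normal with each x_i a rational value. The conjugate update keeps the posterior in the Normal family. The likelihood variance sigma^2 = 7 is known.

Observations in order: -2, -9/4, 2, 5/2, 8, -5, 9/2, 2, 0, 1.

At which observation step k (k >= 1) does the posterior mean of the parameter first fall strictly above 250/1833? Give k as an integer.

k = 10

obs 1: x=-2 → posterior Normal(-43/11, 28/11)
obs 2: x=-9/4 → posterior Normal(-52/15, 28/15)
obs 3: x=2 → posterior Normal(-44/19, 28/19)
obs 4: x=5/2 → posterior Normal(-34/23, 28/23)
obs 5: x=8 → posterior Normal(-2/27, 28/27)
obs 6: x=-5 → posterior Normal(-22/31, 28/31)
obs 7: x=9/2 → posterior Normal(-4/35, 4/5)
obs 8: x=2 → posterior Normal(4/39, 28/39)
obs 9: x=0 → posterior Normal(4/43, 28/43)
obs 10: x=1 → posterior Normal(8/47, 28/47)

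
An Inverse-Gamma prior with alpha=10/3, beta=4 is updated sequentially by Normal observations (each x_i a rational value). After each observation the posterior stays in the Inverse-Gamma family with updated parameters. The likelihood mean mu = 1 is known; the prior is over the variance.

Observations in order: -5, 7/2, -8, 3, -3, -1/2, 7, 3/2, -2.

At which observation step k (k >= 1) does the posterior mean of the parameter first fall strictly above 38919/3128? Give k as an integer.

obs 1: x=-5 → posterior Inverse-Gamma(23/6, 22)
obs 2: x=7/2 → posterior Inverse-Gamma(13/3, 201/8)
obs 3: x=-8 → posterior Inverse-Gamma(29/6, 525/8)
obs 4: x=3 → posterior Inverse-Gamma(16/3, 541/8)
obs 5: x=-3 → posterior Inverse-Gamma(35/6, 605/8)
obs 6: x=-1/2 → posterior Inverse-Gamma(19/3, 307/4)
obs 7: x=7 → posterior Inverse-Gamma(41/6, 379/4)
obs 8: x=3/2 → posterior Inverse-Gamma(22/3, 759/8)
obs 9: x=-2 → posterior Inverse-Gamma(47/6, 795/8)

k = 3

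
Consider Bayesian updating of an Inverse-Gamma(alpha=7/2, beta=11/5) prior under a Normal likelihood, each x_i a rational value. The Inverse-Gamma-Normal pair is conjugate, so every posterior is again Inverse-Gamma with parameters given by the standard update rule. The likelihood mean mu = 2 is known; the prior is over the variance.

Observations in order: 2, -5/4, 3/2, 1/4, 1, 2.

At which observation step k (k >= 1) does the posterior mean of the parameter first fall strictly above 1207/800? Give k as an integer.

obs 1: x=2 → posterior Inverse-Gamma(4, 11/5)
obs 2: x=-5/4 → posterior Inverse-Gamma(9/2, 1197/160)
obs 3: x=3/2 → posterior Inverse-Gamma(5, 1217/160)
obs 4: x=1/4 → posterior Inverse-Gamma(11/2, 731/80)
obs 5: x=1 → posterior Inverse-Gamma(6, 771/80)
obs 6: x=2 → posterior Inverse-Gamma(13/2, 771/80)

k = 2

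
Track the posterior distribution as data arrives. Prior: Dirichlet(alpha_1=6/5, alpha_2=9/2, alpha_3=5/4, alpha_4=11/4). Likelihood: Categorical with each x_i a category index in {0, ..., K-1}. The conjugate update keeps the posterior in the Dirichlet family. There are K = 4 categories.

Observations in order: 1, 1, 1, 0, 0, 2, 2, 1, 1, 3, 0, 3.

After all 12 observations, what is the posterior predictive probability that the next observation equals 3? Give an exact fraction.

obs 1: x=1 → posterior Dirichlet(6/5, 11/2, 5/4, 11/4)
obs 2: x=1 → posterior Dirichlet(6/5, 13/2, 5/4, 11/4)
obs 3: x=1 → posterior Dirichlet(6/5, 15/2, 5/4, 11/4)
obs 4: x=0 → posterior Dirichlet(11/5, 15/2, 5/4, 11/4)
obs 5: x=0 → posterior Dirichlet(16/5, 15/2, 5/4, 11/4)
obs 6: x=2 → posterior Dirichlet(16/5, 15/2, 9/4, 11/4)
obs 7: x=2 → posterior Dirichlet(16/5, 15/2, 13/4, 11/4)
obs 8: x=1 → posterior Dirichlet(16/5, 17/2, 13/4, 11/4)
obs 9: x=1 → posterior Dirichlet(16/5, 19/2, 13/4, 11/4)
obs 10: x=3 → posterior Dirichlet(16/5, 19/2, 13/4, 15/4)
obs 11: x=0 → posterior Dirichlet(21/5, 19/2, 13/4, 15/4)
obs 12: x=3 → posterior Dirichlet(21/5, 19/2, 13/4, 19/4)

95/434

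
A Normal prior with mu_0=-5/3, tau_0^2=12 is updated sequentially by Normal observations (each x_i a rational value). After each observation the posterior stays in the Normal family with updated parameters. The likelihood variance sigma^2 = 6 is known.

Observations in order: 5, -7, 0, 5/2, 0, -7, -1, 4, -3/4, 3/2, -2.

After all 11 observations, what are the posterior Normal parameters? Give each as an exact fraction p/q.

obs 1: x=5 → posterior Normal(25/9, 4)
obs 2: x=-7 → posterior Normal(-17/15, 12/5)
obs 3: x=0 → posterior Normal(-17/21, 12/7)
obs 4: x=5/2 → posterior Normal(-2/27, 4/3)
obs 5: x=0 → posterior Normal(-2/33, 12/11)
obs 6: x=-7 → posterior Normal(-44/39, 12/13)
obs 7: x=-1 → posterior Normal(-10/9, 4/5)
obs 8: x=4 → posterior Normal(-26/51, 12/17)
obs 9: x=-3/4 → posterior Normal(-61/114, 12/19)
obs 10: x=3/2 → posterior Normal(-43/126, 4/7)
obs 11: x=-2 → posterior Normal(-67/138, 12/23)

mu_0=-67/138, tau_0^2=12/23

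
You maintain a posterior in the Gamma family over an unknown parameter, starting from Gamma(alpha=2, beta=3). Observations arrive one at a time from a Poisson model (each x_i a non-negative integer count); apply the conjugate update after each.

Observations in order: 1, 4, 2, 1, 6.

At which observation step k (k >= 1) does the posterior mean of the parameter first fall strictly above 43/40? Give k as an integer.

k = 2

obs 1: x=1 → posterior Gamma(3, 4)
obs 2: x=4 → posterior Gamma(7, 5)
obs 3: x=2 → posterior Gamma(9, 6)
obs 4: x=1 → posterior Gamma(10, 7)
obs 5: x=6 → posterior Gamma(16, 8)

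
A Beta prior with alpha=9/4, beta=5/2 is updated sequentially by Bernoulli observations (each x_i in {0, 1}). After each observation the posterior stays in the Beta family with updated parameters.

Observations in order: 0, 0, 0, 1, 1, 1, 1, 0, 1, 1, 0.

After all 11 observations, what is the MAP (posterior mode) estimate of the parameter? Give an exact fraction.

obs 1: x=0 → posterior Beta(9/4, 7/2)
obs 2: x=0 → posterior Beta(9/4, 9/2)
obs 3: x=0 → posterior Beta(9/4, 11/2)
obs 4: x=1 → posterior Beta(13/4, 11/2)
obs 5: x=1 → posterior Beta(17/4, 11/2)
obs 6: x=1 → posterior Beta(21/4, 11/2)
obs 7: x=1 → posterior Beta(25/4, 11/2)
obs 8: x=0 → posterior Beta(25/4, 13/2)
obs 9: x=1 → posterior Beta(29/4, 13/2)
obs 10: x=1 → posterior Beta(33/4, 13/2)
obs 11: x=0 → posterior Beta(33/4, 15/2)

29/55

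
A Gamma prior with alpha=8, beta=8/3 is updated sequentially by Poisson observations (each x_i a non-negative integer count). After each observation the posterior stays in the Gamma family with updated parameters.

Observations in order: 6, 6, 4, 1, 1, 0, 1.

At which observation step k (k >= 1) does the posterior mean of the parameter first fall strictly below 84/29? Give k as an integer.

k = 7

obs 1: x=6 → posterior Gamma(14, 11/3)
obs 2: x=6 → posterior Gamma(20, 14/3)
obs 3: x=4 → posterior Gamma(24, 17/3)
obs 4: x=1 → posterior Gamma(25, 20/3)
obs 5: x=1 → posterior Gamma(26, 23/3)
obs 6: x=0 → posterior Gamma(26, 26/3)
obs 7: x=1 → posterior Gamma(27, 29/3)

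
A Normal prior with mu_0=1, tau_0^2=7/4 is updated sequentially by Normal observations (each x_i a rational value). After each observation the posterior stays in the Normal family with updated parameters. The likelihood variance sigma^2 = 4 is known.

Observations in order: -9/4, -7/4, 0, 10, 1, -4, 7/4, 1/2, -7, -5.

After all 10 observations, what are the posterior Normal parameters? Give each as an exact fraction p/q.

obs 1: x=-9/4 → posterior Normal(1/92, 28/23)
obs 2: x=-7/4 → posterior Normal(-2/5, 14/15)
obs 3: x=0 → posterior Normal(-12/37, 28/37)
obs 4: x=10 → posterior Normal(29/22, 7/11)
obs 5: x=1 → posterior Normal(65/51, 28/51)
obs 6: x=-4 → posterior Normal(37/58, 14/29)
obs 7: x=7/4 → posterior Normal(197/260, 28/65)
obs 8: x=1/2 → posterior Normal(211/288, 7/18)
obs 9: x=-7 → posterior Normal(15/316, 28/79)
obs 10: x=-5 → posterior Normal(-125/344, 14/43)

mu_0=-125/344, tau_0^2=14/43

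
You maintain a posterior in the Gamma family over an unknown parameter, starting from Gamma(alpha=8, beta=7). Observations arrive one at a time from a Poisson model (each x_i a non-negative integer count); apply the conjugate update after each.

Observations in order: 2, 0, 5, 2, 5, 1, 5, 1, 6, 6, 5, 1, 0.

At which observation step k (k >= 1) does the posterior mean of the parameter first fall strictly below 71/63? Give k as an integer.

obs 1: x=2 → posterior Gamma(10, 8)
obs 2: x=0 → posterior Gamma(10, 9)
obs 3: x=5 → posterior Gamma(15, 10)
obs 4: x=2 → posterior Gamma(17, 11)
obs 5: x=5 → posterior Gamma(22, 12)
obs 6: x=1 → posterior Gamma(23, 13)
obs 7: x=5 → posterior Gamma(28, 14)
obs 8: x=1 → posterior Gamma(29, 15)
obs 9: x=6 → posterior Gamma(35, 16)
obs 10: x=6 → posterior Gamma(41, 17)
obs 11: x=5 → posterior Gamma(46, 18)
obs 12: x=1 → posterior Gamma(47, 19)
obs 13: x=0 → posterior Gamma(47, 20)

k = 2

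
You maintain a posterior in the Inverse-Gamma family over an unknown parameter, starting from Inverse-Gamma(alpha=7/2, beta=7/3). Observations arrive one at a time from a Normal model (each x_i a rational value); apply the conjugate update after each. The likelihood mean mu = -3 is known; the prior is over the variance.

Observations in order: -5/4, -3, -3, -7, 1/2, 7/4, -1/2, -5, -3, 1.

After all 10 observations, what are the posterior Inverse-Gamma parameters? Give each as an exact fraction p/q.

alpha=17/2, beta=2035/48

obs 1: x=-5/4 → posterior Inverse-Gamma(4, 371/96)
obs 2: x=-3 → posterior Inverse-Gamma(9/2, 371/96)
obs 3: x=-3 → posterior Inverse-Gamma(5, 371/96)
obs 4: x=-7 → posterior Inverse-Gamma(11/2, 1139/96)
obs 5: x=1/2 → posterior Inverse-Gamma(6, 1727/96)
obs 6: x=7/4 → posterior Inverse-Gamma(13/2, 1405/48)
obs 7: x=-1/2 → posterior Inverse-Gamma(7, 1555/48)
obs 8: x=-5 → posterior Inverse-Gamma(15/2, 1651/48)
obs 9: x=-3 → posterior Inverse-Gamma(8, 1651/48)
obs 10: x=1 → posterior Inverse-Gamma(17/2, 2035/48)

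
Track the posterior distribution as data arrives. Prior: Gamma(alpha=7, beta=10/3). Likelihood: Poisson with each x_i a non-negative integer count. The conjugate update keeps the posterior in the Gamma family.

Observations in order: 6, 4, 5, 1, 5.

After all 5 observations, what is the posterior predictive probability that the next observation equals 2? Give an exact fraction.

obs 1: x=6 → posterior Gamma(13, 13/3)
obs 2: x=4 → posterior Gamma(17, 16/3)
obs 3: x=5 → posterior Gamma(22, 19/3)
obs 4: x=1 → posterior Gamma(23, 22/3)
obs 5: x=5 → posterior Gamma(28, 25/3)

362210261783957321313209831714630126953125/1856149294342188992304072782188417925513216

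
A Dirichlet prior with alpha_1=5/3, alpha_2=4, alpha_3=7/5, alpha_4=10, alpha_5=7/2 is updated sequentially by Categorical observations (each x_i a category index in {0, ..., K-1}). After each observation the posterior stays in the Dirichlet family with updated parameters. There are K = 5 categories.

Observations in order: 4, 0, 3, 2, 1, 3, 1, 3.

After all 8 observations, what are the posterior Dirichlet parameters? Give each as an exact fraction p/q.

obs 1: x=4 → posterior Dirichlet(5/3, 4, 7/5, 10, 9/2)
obs 2: x=0 → posterior Dirichlet(8/3, 4, 7/5, 10, 9/2)
obs 3: x=3 → posterior Dirichlet(8/3, 4, 7/5, 11, 9/2)
obs 4: x=2 → posterior Dirichlet(8/3, 4, 12/5, 11, 9/2)
obs 5: x=1 → posterior Dirichlet(8/3, 5, 12/5, 11, 9/2)
obs 6: x=3 → posterior Dirichlet(8/3, 5, 12/5, 12, 9/2)
obs 7: x=1 → posterior Dirichlet(8/3, 6, 12/5, 12, 9/2)
obs 8: x=3 → posterior Dirichlet(8/3, 6, 12/5, 13, 9/2)

alpha_1=8/3, alpha_2=6, alpha_3=12/5, alpha_4=13, alpha_5=9/2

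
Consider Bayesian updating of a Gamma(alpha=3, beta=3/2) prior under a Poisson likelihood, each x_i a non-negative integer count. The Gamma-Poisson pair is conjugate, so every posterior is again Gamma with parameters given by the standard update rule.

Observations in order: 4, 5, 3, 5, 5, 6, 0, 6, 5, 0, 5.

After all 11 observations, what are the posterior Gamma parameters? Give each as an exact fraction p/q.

alpha=47, beta=25/2

obs 1: x=4 → posterior Gamma(7, 5/2)
obs 2: x=5 → posterior Gamma(12, 7/2)
obs 3: x=3 → posterior Gamma(15, 9/2)
obs 4: x=5 → posterior Gamma(20, 11/2)
obs 5: x=5 → posterior Gamma(25, 13/2)
obs 6: x=6 → posterior Gamma(31, 15/2)
obs 7: x=0 → posterior Gamma(31, 17/2)
obs 8: x=6 → posterior Gamma(37, 19/2)
obs 9: x=5 → posterior Gamma(42, 21/2)
obs 10: x=0 → posterior Gamma(42, 23/2)
obs 11: x=5 → posterior Gamma(47, 25/2)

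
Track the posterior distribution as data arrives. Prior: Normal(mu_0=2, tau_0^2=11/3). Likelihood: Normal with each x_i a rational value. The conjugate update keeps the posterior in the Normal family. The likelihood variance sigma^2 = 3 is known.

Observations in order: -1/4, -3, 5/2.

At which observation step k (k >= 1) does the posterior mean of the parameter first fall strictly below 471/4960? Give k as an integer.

obs 1: x=-1/4 → posterior Normal(61/80, 33/20)
obs 2: x=-3 → posterior Normal(-71/124, 33/31)
obs 3: x=5/2 → posterior Normal(13/56, 11/14)

k = 2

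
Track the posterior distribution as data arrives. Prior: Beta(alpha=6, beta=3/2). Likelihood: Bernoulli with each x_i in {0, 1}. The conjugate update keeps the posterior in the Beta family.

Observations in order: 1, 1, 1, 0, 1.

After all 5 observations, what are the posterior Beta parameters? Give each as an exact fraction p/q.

obs 1: x=1 → posterior Beta(7, 3/2)
obs 2: x=1 → posterior Beta(8, 3/2)
obs 3: x=1 → posterior Beta(9, 3/2)
obs 4: x=0 → posterior Beta(9, 5/2)
obs 5: x=1 → posterior Beta(10, 5/2)

alpha=10, beta=5/2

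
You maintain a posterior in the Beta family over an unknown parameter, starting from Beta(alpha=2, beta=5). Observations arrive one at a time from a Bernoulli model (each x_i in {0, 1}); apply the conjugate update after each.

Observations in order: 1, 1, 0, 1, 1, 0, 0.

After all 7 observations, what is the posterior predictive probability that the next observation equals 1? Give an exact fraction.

3/7

obs 1: x=1 → posterior Beta(3, 5)
obs 2: x=1 → posterior Beta(4, 5)
obs 3: x=0 → posterior Beta(4, 6)
obs 4: x=1 → posterior Beta(5, 6)
obs 5: x=1 → posterior Beta(6, 6)
obs 6: x=0 → posterior Beta(6, 7)
obs 7: x=0 → posterior Beta(6, 8)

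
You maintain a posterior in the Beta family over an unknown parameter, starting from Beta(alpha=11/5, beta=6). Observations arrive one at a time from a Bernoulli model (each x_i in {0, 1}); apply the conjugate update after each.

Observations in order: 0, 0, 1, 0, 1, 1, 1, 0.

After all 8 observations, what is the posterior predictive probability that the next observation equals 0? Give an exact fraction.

50/81

obs 1: x=0 → posterior Beta(11/5, 7)
obs 2: x=0 → posterior Beta(11/5, 8)
obs 3: x=1 → posterior Beta(16/5, 8)
obs 4: x=0 → posterior Beta(16/5, 9)
obs 5: x=1 → posterior Beta(21/5, 9)
obs 6: x=1 → posterior Beta(26/5, 9)
obs 7: x=1 → posterior Beta(31/5, 9)
obs 8: x=0 → posterior Beta(31/5, 10)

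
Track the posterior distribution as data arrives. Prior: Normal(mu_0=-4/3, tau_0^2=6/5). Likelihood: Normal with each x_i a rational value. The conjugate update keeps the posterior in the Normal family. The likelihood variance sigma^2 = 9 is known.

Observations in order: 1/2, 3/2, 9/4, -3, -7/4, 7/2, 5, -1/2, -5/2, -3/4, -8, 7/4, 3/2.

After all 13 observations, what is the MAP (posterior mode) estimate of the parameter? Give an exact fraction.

obs 1: x=1/2 → posterior Normal(-19/17, 18/17)
obs 2: x=3/2 → posterior Normal(-16/19, 18/19)
obs 3: x=9/4 → posterior Normal(-23/42, 6/7)
obs 4: x=-3 → posterior Normal(-35/46, 18/23)
obs 5: x=-7/4 → posterior Normal(-21/25, 18/25)
obs 6: x=7/2 → posterior Normal(-14/27, 2/3)
obs 7: x=5 → posterior Normal(-4/29, 18/29)
obs 8: x=-1/2 → posterior Normal(-5/31, 18/31)
obs 9: x=-5/2 → posterior Normal(-10/33, 6/11)
obs 10: x=-3/4 → posterior Normal(-23/70, 18/35)
obs 11: x=-8 → posterior Normal(-55/74, 18/37)
obs 12: x=7/4 → posterior Normal(-8/13, 6/13)
obs 13: x=3/2 → posterior Normal(-21/41, 18/41)

-21/41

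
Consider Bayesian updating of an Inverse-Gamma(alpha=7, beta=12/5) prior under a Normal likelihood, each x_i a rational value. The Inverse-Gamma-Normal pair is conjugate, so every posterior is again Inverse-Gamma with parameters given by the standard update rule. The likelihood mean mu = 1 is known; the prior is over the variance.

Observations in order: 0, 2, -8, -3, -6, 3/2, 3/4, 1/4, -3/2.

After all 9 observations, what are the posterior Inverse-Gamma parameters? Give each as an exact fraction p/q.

obs 1: x=0 → posterior Inverse-Gamma(15/2, 29/10)
obs 2: x=2 → posterior Inverse-Gamma(8, 17/5)
obs 3: x=-8 → posterior Inverse-Gamma(17/2, 439/10)
obs 4: x=-3 → posterior Inverse-Gamma(9, 519/10)
obs 5: x=-6 → posterior Inverse-Gamma(19/2, 382/5)
obs 6: x=3/2 → posterior Inverse-Gamma(10, 3061/40)
obs 7: x=3/4 → posterior Inverse-Gamma(21/2, 12249/160)
obs 8: x=1/4 → posterior Inverse-Gamma(11, 6147/80)
obs 9: x=-3/2 → posterior Inverse-Gamma(23/2, 6397/80)

alpha=23/2, beta=6397/80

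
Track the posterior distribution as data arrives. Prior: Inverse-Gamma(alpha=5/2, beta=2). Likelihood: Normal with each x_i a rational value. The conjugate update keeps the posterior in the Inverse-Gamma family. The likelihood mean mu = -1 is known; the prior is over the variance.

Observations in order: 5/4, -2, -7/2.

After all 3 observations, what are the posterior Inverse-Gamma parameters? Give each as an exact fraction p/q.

obs 1: x=5/4 → posterior Inverse-Gamma(3, 145/32)
obs 2: x=-2 → posterior Inverse-Gamma(7/2, 161/32)
obs 3: x=-7/2 → posterior Inverse-Gamma(4, 261/32)

alpha=4, beta=261/32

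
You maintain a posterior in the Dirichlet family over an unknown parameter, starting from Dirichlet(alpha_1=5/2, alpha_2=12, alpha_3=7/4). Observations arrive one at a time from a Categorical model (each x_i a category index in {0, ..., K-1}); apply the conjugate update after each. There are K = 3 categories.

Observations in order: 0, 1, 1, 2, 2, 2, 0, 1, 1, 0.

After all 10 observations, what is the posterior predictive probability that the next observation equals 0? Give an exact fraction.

obs 1: x=0 → posterior Dirichlet(7/2, 12, 7/4)
obs 2: x=1 → posterior Dirichlet(7/2, 13, 7/4)
obs 3: x=1 → posterior Dirichlet(7/2, 14, 7/4)
obs 4: x=2 → posterior Dirichlet(7/2, 14, 11/4)
obs 5: x=2 → posterior Dirichlet(7/2, 14, 15/4)
obs 6: x=2 → posterior Dirichlet(7/2, 14, 19/4)
obs 7: x=0 → posterior Dirichlet(9/2, 14, 19/4)
obs 8: x=1 → posterior Dirichlet(9/2, 15, 19/4)
obs 9: x=1 → posterior Dirichlet(9/2, 16, 19/4)
obs 10: x=0 → posterior Dirichlet(11/2, 16, 19/4)

22/105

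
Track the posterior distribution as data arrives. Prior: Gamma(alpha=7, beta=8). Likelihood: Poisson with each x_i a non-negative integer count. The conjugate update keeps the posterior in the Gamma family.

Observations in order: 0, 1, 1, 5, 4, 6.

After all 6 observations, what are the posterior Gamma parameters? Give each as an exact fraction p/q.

obs 1: x=0 → posterior Gamma(7, 9)
obs 2: x=1 → posterior Gamma(8, 10)
obs 3: x=1 → posterior Gamma(9, 11)
obs 4: x=5 → posterior Gamma(14, 12)
obs 5: x=4 → posterior Gamma(18, 13)
obs 6: x=6 → posterior Gamma(24, 14)

alpha=24, beta=14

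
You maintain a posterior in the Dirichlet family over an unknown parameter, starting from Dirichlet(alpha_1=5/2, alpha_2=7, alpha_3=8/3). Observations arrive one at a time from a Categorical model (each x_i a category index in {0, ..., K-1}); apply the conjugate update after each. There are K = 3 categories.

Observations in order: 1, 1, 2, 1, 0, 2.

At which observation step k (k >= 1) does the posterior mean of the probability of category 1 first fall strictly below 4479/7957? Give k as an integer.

obs 1: x=1 → posterior Dirichlet(5/2, 8, 8/3)
obs 2: x=1 → posterior Dirichlet(5/2, 9, 8/3)
obs 3: x=2 → posterior Dirichlet(5/2, 9, 11/3)
obs 4: x=1 → posterior Dirichlet(5/2, 10, 11/3)
obs 5: x=0 → posterior Dirichlet(7/2, 10, 11/3)
obs 6: x=2 → posterior Dirichlet(7/2, 10, 14/3)

k = 6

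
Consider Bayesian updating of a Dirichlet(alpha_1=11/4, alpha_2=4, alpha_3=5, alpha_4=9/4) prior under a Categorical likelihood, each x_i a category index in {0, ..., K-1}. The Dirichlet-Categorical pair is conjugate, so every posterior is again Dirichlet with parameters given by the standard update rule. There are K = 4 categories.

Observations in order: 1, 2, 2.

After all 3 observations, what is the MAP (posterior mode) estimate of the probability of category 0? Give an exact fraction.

7/52

obs 1: x=1 → posterior Dirichlet(11/4, 5, 5, 9/4)
obs 2: x=2 → posterior Dirichlet(11/4, 5, 6, 9/4)
obs 3: x=2 → posterior Dirichlet(11/4, 5, 7, 9/4)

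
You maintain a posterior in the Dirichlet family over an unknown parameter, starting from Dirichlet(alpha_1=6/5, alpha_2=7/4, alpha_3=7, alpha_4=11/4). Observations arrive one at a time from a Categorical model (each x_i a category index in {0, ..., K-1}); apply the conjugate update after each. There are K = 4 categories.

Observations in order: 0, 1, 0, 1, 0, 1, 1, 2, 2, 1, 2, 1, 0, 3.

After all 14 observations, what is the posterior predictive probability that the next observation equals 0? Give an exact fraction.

52/267

obs 1: x=0 → posterior Dirichlet(11/5, 7/4, 7, 11/4)
obs 2: x=1 → posterior Dirichlet(11/5, 11/4, 7, 11/4)
obs 3: x=0 → posterior Dirichlet(16/5, 11/4, 7, 11/4)
obs 4: x=1 → posterior Dirichlet(16/5, 15/4, 7, 11/4)
obs 5: x=0 → posterior Dirichlet(21/5, 15/4, 7, 11/4)
obs 6: x=1 → posterior Dirichlet(21/5, 19/4, 7, 11/4)
obs 7: x=1 → posterior Dirichlet(21/5, 23/4, 7, 11/4)
obs 8: x=2 → posterior Dirichlet(21/5, 23/4, 8, 11/4)
obs 9: x=2 → posterior Dirichlet(21/5, 23/4, 9, 11/4)
obs 10: x=1 → posterior Dirichlet(21/5, 27/4, 9, 11/4)
obs 11: x=2 → posterior Dirichlet(21/5, 27/4, 10, 11/4)
obs 12: x=1 → posterior Dirichlet(21/5, 31/4, 10, 11/4)
obs 13: x=0 → posterior Dirichlet(26/5, 31/4, 10, 11/4)
obs 14: x=3 → posterior Dirichlet(26/5, 31/4, 10, 15/4)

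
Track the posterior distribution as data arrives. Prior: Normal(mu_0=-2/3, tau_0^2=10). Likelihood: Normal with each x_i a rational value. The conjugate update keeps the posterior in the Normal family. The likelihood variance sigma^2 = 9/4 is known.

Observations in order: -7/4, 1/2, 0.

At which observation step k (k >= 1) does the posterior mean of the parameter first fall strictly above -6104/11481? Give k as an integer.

obs 1: x=-7/4 → posterior Normal(-76/49, 90/49)
obs 2: x=1/2 → posterior Normal(-56/89, 90/89)
obs 3: x=0 → posterior Normal(-56/129, 30/43)

k = 3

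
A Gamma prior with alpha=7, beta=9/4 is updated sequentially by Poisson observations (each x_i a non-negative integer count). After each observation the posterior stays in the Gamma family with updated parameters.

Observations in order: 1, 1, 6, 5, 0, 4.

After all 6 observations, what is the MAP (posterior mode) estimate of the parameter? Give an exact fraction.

92/33

obs 1: x=1 → posterior Gamma(8, 13/4)
obs 2: x=1 → posterior Gamma(9, 17/4)
obs 3: x=6 → posterior Gamma(15, 21/4)
obs 4: x=5 → posterior Gamma(20, 25/4)
obs 5: x=0 → posterior Gamma(20, 29/4)
obs 6: x=4 → posterior Gamma(24, 33/4)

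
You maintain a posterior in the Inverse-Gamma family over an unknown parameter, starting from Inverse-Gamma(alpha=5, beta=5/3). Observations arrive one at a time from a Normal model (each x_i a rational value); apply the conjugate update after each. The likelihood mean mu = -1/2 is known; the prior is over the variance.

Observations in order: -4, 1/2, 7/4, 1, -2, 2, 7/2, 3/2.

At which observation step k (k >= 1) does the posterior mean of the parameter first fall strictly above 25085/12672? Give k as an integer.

k = 4

obs 1: x=-4 → posterior Inverse-Gamma(11/2, 187/24)
obs 2: x=1/2 → posterior Inverse-Gamma(6, 199/24)
obs 3: x=7/4 → posterior Inverse-Gamma(13/2, 1039/96)
obs 4: x=1 → posterior Inverse-Gamma(7, 1147/96)
obs 5: x=-2 → posterior Inverse-Gamma(15/2, 1255/96)
obs 6: x=2 → posterior Inverse-Gamma(8, 1555/96)
obs 7: x=7/2 → posterior Inverse-Gamma(17/2, 2323/96)
obs 8: x=3/2 → posterior Inverse-Gamma(9, 2515/96)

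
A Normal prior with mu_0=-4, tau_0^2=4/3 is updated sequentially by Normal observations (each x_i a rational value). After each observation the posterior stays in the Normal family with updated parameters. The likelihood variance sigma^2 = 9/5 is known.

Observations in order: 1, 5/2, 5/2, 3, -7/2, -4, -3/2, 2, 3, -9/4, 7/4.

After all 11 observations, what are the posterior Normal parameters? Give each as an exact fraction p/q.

obs 1: x=1 → posterior Normal(-88/47, 36/47)
obs 2: x=5/2 → posterior Normal(-38/67, 36/67)
obs 3: x=5/2 → posterior Normal(4/29, 12/29)
obs 4: x=3 → posterior Normal(72/107, 36/107)
obs 5: x=-7/2 → posterior Normal(2/127, 36/127)
obs 6: x=-4 → posterior Normal(-26/49, 12/49)
obs 7: x=-3/2 → posterior Normal(-108/167, 36/167)
obs 8: x=2 → posterior Normal(-4/11, 36/187)
obs 9: x=3 → posterior Normal(-8/207, 4/23)
obs 10: x=-9/4 → posterior Normal(-53/227, 36/227)
obs 11: x=7/4 → posterior Normal(-18/247, 36/247)

mu_0=-18/247, tau_0^2=36/247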